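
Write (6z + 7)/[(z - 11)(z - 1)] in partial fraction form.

At z=11: α = (6·11 + 7)/(11 - 1) = 73/10. At z=1: β = (6·1 + 7)/(1 - 11) = -13/10
Result: (73/10)/(z - 11) - (13/10)/(z - 1)


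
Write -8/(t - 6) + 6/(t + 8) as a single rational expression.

Common denominator (t - 6)(t + 8). Numerator: -8(t + 8) + 6(t - 6) = (-8t - 64) + (6t - 36) = -2t - 100
Result: (-2t - 100)/[(t - 6)(t + 8)]


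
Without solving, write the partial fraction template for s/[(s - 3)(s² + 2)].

Linear + irreducible quadratic: A/(s - 3) + (Bs + C)/(s² + 2)


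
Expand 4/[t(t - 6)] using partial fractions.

4/t(t - 6) = P/t + Q/(t - 6). P = 4/(0 - 6) = -2/3, Q = 4/(6 - 0) = 2/3
Result: (-2/3)/t + (2/3)/(t - 6)


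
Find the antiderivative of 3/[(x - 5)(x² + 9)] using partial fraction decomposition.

Cover-up at x=5: A = 3/(5²+9) = 3/34. Coeff matching: B = -3/34, C = -15/34. Decomposition: (3/34)/(x - 5) - ((3/34)x + 15/34)/(x² + 9). Integrate: linear → ln, quadratic → (1/2)ln + arctan: (3/34) ln|(x - 5)| - (3/68) ln(x² + 9) - (5/34) arctan(x/3) + C


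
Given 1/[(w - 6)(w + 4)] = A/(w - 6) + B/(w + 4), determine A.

Cover-up at w = 6: A = 1/(6 + 4) = 1/10


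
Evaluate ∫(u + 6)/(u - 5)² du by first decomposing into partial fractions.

Decompose: P = 1, Q = 1·5 + 6 = 11, so (u + 6)/(u - 5)² = 1/(u - 5) + 11/(u - 5)². Integrate: ∫ P/(u - 5) du = ln|(u - 5)|; ∫ Q/(u - 5)² du = -11/(u - 5). Sum: ln|(u - 5)| - 11/(u - 5) + C


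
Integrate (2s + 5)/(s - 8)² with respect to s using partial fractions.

Decompose: α = 2, β = 2·8 + 5 = 21, so (2s + 5)/(s - 8)² = 2/(s - 8) + 21/(s - 8)². Integrate: ∫ α/(s - 8) ds = 2 ln|(s - 8)|; ∫ β/(s - 8)² ds = -21/(s - 8). Sum: 2 ln|(s - 8)| - 21/(s - 8) + C


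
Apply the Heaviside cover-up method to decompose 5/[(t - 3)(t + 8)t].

Cover (t - 3), t=3: P = 5/[(3 + 8)(3 - 0)] = 5/33. Cover (t + 8), t=-8: Q = 5/[(-8 - 3)(-8 - 0)] = 5/88. Cover t, t=0: R = 5/[(0 - 3)(0 + 8)] = -5/24.
Result: (5/33)/(t - 3) + (5/88)/(t + 8) - (5/24)/t


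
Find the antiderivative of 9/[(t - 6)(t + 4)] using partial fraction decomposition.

Decompose: 9/[(t - 6)(t + 4)] = (9/10)/(t - 6) - (9/10)/(t + 4). Integrate each term: (9/10) ln|(t - 6)| - (9/10) ln|(t + 4)| + C


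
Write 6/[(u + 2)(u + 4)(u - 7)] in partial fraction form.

Using cover-up method: P = -1/3, Q = 3/11, R = 2/33
Result: (-1/3)/(u + 2) + (3/11)/(u + 4) + (2/33)/(u - 7)


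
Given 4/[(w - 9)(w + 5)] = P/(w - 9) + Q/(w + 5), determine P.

Cover-up at w = 9: P = 4/(9 + 5) = 4/14 = 2/7


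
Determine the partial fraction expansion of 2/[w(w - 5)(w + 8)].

Using cover-up method: P = -1/20, Q = 2/65, R = 1/52
Result: (-1/20)/w + (2/65)/(w - 5) + (1/52)/(w + 8)


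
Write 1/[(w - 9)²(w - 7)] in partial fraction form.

Cover-up at w=7: C = 1/(7 - 9)² = 1/4. Cover-up at w=9: B = 1/(9 - 7) = 1/2. Comparing w² coeff: A = -C = -1/4
Result: (-1/4)/(w - 9) + (1/2)/(w - 9)² + (1/4)/(w - 7)


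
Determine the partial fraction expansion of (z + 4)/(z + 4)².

(z + 4) = α(z + 4) + β. At z = -4: β = 1·(-4) + 4 = 0. Coeff of z: α = 1
Result: 1/(z + 4)


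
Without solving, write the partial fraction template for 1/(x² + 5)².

Repeated quadratic factor: (αx + β)/(x² + 5) + (γx + δ)/(x² + 5)²


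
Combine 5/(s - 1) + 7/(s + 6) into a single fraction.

Common denominator (s - 1)(s + 6). Numerator: 5(s + 6) + 7(s - 1) = (5s + 30) + (7s - 7) = 12s + 23
Result: (12s + 23)/[(s - 1)(s + 6)]


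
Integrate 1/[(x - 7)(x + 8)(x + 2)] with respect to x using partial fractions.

Cover-up: α = 1/135, β = 1/90, γ = -1/54. Decomposition: (1/135)/(x - 7) + (1/90)/(x + 8) - (1/54)/(x + 2). Integrate each term: (1/135) ln|(x - 7)| + (1/90) ln|(x + 8)| - (1/54) ln|(x + 2)| + C


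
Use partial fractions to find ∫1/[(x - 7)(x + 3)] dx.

Decompose: 1/[(x - 7)(x + 3)] = (1/10)/(x - 7) - (1/10)/(x + 3). Integrate each term: (1/10) ln|(x - 7)| - (1/10) ln|(x + 3)| + C


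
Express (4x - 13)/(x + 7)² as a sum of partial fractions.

(4x - 13) = P(x + 7) + Q. At x = -7: Q = 4·(-7) - 13 = -41. Coeff of x: P = 4
Result: 4/(x + 7) - 41/(x + 7)²


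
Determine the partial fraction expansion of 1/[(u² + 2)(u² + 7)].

Coefficient matching gives P = R = 0, Q = 1/(7-2) = 1/5, S = -Q = -1/5
Result: (1/5)/(u² + 2) - (1/5)/(u² + 7)


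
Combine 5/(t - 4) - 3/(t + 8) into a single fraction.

Common denominator (t - 4)(t + 8). Numerator: 5(t + 8) - 3(t - 4) = (5t + 40) - (3t - 12) = 2t + 52
Result: (2t + 52)/[(t - 4)(t + 8)]


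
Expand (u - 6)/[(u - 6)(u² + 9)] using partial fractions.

At u=6: A = (1·6 - 6)/(6² + 9) = 0. B = -A = 0, C = 1 - 6·A = 1
Result: (1)/(u² + 9)


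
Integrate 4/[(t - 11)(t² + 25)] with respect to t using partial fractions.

Cover-up at t=11: A = 4/(11²+25) = 2/73. Coeff matching: B = -2/73, C = -22/73. Decomposition: (2/73)/(t - 11) - ((2/73)t + 22/73)/(t² + 25). Integrate: linear → ln, quadratic → (1/2)ln + arctan: (2/73) ln|(t - 11)| - (1/73) ln(t² + 25) - (22/365) arctan(t/5) + C


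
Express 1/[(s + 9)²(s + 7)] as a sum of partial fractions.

Cover-up at s=-7: γ = 1/(-7 + 9)² = 1/4. Cover-up at s=-9: β = 1/(-9 + 7) = -1/2. Comparing s² coeff: α = -γ = -1/4
Result: (-1/4)/(s + 9) - (1/2)/(s + 9)² + (1/4)/(s + 7)


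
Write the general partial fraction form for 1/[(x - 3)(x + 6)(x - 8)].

Three distinct linear factors: P/(x - 3) + Q/(x + 6) + R/(x - 8)


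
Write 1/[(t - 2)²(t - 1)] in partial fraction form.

Cover-up at t=1: R = 1/(1 - 2)² = 1. Cover-up at t=2: Q = 1/(2 - 1) = 1. Comparing t² coeff: P = -R = -1
Result: -1/(t - 2) + 1/(t - 2)² + 1/(t - 1)


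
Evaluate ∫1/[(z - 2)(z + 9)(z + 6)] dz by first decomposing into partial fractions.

Cover-up: α = 1/88, β = 1/33, γ = -1/24. Decomposition: (1/88)/(z - 2) + (1/33)/(z + 9) - (1/24)/(z + 6). Integrate each term: (1/88) ln|(z - 2)| + (1/33) ln|(z + 9)| - (1/24) ln|(z + 6)| + C


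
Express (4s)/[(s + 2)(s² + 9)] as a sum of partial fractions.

At s=-2: α = (4·(-2) + 0)/((-2)² + 9) = -8/13. β = -α = 8/13, γ = 4 - (-2)·α = 36/13
Result: (-8/13)/(s + 2) + ((8/13)s + 36/13)/(s² + 9)


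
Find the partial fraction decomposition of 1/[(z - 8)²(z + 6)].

Cover-up at z=-6: C = 1/(-6 - 8)² = 1/196. Cover-up at z=8: B = 1/(8 + 6) = 1/14. Comparing z² coeff: A = -C = -1/196
Result: (-1/196)/(z - 8) + (1/14)/(z - 8)² + (1/196)/(z + 6)


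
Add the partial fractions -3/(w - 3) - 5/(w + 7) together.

Common denominator (w - 3)(w + 7). Numerator: -3(w + 7) - 5(w - 3) = (-3w - 21) - (5w - 15) = -8w - 6
Result: (-8w - 6)/[(w - 3)(w + 7)]


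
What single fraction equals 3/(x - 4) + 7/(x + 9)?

Common denominator (x - 4)(x + 9). Numerator: 3(x + 9) + 7(x - 4) = (3x + 27) + (7x - 28) = 10x - 1
Result: (10x - 1)/[(x - 4)(x + 9)]


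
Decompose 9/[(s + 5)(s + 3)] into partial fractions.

9/(s + 5)(s + 3) = P/(s + 5) + Q/(s + 3). P = 9/(-5 + 3) = -9/2, Q = 9/(-3 + 5) = 9/2
Result: (-9/2)/(s + 5) + (9/2)/(s + 3)


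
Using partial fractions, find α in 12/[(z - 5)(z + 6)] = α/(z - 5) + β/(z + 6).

Cover-up at z = 5: α = 12/(5 + 6) = 12/11


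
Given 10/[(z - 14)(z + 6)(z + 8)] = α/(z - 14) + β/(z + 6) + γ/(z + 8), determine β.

Cover-up at z = -6: β = 10/[(-6 - 14)(-6 + 8)] = 10/[(-20)(2)] = -10/40 = -1/4


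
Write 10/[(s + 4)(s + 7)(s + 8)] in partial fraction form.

Using cover-up method: P = 5/6, Q = -10/3, R = 5/2
Result: (5/6)/(s + 4) - (10/3)/(s + 7) + (5/2)/(s + 8)


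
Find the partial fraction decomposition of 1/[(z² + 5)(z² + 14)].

Coefficient matching gives A = C = 0, B = 1/(14-5) = 1/9, D = -B = -1/9
Result: (1/9)/(z² + 5) - (1/9)/(z² + 14)


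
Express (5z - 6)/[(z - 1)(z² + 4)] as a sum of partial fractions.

At z=1: A = (5·1 - 6)/(1² + 4) = -1/5. B = -A = 1/5, C = 5 - 1·A = 26/5
Result: (-1/5)/(z - 1) + ((1/5)z + 26/5)/(z² + 4)


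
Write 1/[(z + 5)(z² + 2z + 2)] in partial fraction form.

Cover-up at z = -5: A = 1/((-5)² + 2·(-5) + 2) = 1/17. Then B = -A = -1/17, C = -A·(2 - 5) = 3/17
Result: (1/17)/(z + 5) - ((1/17)z - 3/17)/(z² + 2z + 2)


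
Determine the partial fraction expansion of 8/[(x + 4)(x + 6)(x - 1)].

Using cover-up method: P = -4/5, Q = 4/7, R = 8/35
Result: (-4/5)/(x + 4) + (4/7)/(x + 6) + (8/35)/(x - 1)


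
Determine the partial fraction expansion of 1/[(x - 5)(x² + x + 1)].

Cover-up at x = 5: P = 1/(5² + 1·5 + 1) = 1/31. Then Q = -P = -1/31, R = -P·(1 + 5) = -6/31
Result: (1/31)/(x - 5) - ((1/31)x + 6/31)/(x² + x + 1)


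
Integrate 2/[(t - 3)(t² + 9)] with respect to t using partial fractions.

Cover-up at t=3: α = 2/(3²+9) = 1/9. Coeff matching: β = -1/9, γ = -1/3. Decomposition: (1/9)/(t - 3) - ((1/9)t + 1/3)/(t² + 9). Integrate: linear → ln, quadratic → (1/2)ln + arctan: (1/9) ln|(t - 3)| - (1/18) ln(t² + 9) - (1/9) arctan(t/3) + C


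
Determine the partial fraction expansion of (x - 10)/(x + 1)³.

(x - 10) = α(x + 1)² + β(x + 1) + γ. At x = -1: γ = 1·(-1) - 10 = -11. Coefficients: α = 0, β = 1
Result: 1/(x + 1)² - 11/(x + 1)³


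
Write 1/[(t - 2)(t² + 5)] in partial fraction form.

Cover-up at t = 2: P = 1/(2² + 5) = 1/9. Then Q = -P = -1/9, R = -P·(0 + 2) = -2/9
Result: (1/9)/(t - 2) - ((1/9)t + 2/9)/(t² + 5)


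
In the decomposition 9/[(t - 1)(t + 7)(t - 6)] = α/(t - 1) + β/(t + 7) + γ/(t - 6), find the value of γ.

Cover-up at t = 6: γ = 9/[(6 - 1)(6 + 7)] = 9/[(5)(13)] = 9/65


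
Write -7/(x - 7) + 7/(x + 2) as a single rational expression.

Common denominator (x - 7)(x + 2). Numerator: -7(x + 2) + 7(x - 7) = (-7x - 14) + (7x - 49) = -63
Result: (-63)/[(x - 7)(x + 2)]


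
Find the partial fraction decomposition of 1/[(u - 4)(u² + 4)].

Cover-up at u = 4: P = 1/(4² + 4) = 1/20. Then Q = -P = -1/20, R = -P·(0 + 4) = -1/5
Result: (1/20)/(u - 4) - ((1/20)u + 1/5)/(u² + 4)


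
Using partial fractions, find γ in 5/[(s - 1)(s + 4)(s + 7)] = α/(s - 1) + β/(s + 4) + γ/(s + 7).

Cover-up at s = -7: γ = 5/[(-7 - 1)(-7 + 4)] = 5/[(-8)(-3)] = 5/24


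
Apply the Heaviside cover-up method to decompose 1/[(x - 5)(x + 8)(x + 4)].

Cover (x - 5), x=5: A = 1/[(5 + 8)(5 + 4)] = 1/117. Cover (x + 8), x=-8: B = 1/[(-8 - 5)(-8 + 4)] = 1/52. Cover (x + 4), x=-4: C = 1/[(-4 - 5)(-4 + 8)] = -1/36.
Result: (1/117)/(x - 5) + (1/52)/(x + 8) - (1/36)/(x + 4)


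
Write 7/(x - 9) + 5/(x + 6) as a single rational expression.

Common denominator (x - 9)(x + 6). Numerator: 7(x + 6) + 5(x - 9) = (7x + 42) + (5x - 45) = 12x - 3
Result: (12x - 3)/[(x - 9)(x + 6)]


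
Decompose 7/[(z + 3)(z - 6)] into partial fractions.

7/(z + 3)(z - 6) = A/(z + 3) + B/(z - 6). A = 7/(-3 - 6) = -7/9, B = 7/(6 + 3) = 7/9
Result: (-7/9)/(z + 3) + (7/9)/(z - 6)


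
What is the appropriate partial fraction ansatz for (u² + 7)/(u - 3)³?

Repeated linear factor (power 3): P/(u - 3) + Q/(u - 3)² + R/(u - 3)³


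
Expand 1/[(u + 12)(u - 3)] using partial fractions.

1/(u + 12)(u - 3) = A/(u + 12) + B/(u - 3). A = 1/(-12 - 3) = -1/15, B = 1/(3 + 12) = 1/15
Result: (-1/15)/(u + 12) + (1/15)/(u - 3)


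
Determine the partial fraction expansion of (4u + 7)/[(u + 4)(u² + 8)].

At u=-4: P = (4·(-4) + 7)/((-4)² + 8) = -3/8. Q = -P = 3/8, R = 4 - (-4)·P = 5/2
Result: (-3/8)/(u + 4) + ((3/8)u + 5/2)/(u² + 8)


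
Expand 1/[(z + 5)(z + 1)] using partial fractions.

1/(z + 5)(z + 1) = P/(z + 5) + Q/(z + 1). P = 1/(-5 + 1) = -1/4, Q = 1/(-1 + 5) = 1/4
Result: (-1/4)/(z + 5) + (1/4)/(z + 1)


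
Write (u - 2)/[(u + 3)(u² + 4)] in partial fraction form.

At u=-3: P = (1·(-3) - 2)/((-3)² + 4) = -5/13. Q = -P = 5/13, R = 1 - (-3)·P = -2/13
Result: (-5/13)/(u + 3) + ((5/13)u - 2/13)/(u² + 4)


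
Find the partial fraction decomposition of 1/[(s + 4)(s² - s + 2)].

Cover-up at s = -4: α = 1/((-4)² - 1·(-4) + 2) = 1/22. Then β = -α = -1/22, γ = -α·(-1 - 4) = 5/22
Result: (1/22)/(s + 4) - ((1/22)s - 5/22)/(s² - s + 2)


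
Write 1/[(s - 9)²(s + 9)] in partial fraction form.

Cover-up at s=-9: γ = 1/(-9 - 9)² = 1/324. Cover-up at s=9: β = 1/(9 + 9) = 1/18. Comparing s² coeff: α = -γ = -1/324
Result: (-1/324)/(s - 9) + (1/18)/(s - 9)² + (1/324)/(s + 9)


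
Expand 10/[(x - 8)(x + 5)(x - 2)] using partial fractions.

Using cover-up method: A = 5/39, B = 10/91, C = -5/21
Result: (5/39)/(x - 8) + (10/91)/(x + 5) - (5/21)/(x - 2)


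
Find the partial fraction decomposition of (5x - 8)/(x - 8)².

(5x - 8) = A(x - 8) + B. At x = 8: B = 5·8 - 8 = 32. Coeff of x: A = 5
Result: 5/(x - 8) + 32/(x - 8)²


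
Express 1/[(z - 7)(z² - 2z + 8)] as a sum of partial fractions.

Cover-up at z = 7: α = 1/(7² - 2·7 + 8) = 1/43. Then β = -α = -1/43, γ = -α·(-2 + 7) = -5/43
Result: (1/43)/(z - 7) - ((1/43)z + 5/43)/(z² - 2z + 8)


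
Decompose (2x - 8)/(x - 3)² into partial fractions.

(2x - 8) = α(x - 3) + β. At x = 3: β = 2·3 - 8 = -2. Coeff of x: α = 2
Result: 2/(x - 3) - 2/(x - 3)²


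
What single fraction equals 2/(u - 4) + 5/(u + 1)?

Common denominator (u - 4)(u + 1). Numerator: 2(u + 1) + 5(u - 4) = (2u + 2) + (5u - 20) = 7u - 18
Result: (7u - 18)/[(u - 4)(u + 1)]


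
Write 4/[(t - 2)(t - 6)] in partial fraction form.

4/(t - 2)(t - 6) = P/(t - 2) + Q/(t - 6). P = 4/(2 - 6) = -1, Q = 4/(6 - 2) = 1
Result: -1/(t - 2) + 1/(t - 6)


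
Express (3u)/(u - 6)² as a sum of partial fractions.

(3u) = P(u - 6) + Q. At u = 6: Q = 3·6 + 0 = 18. Coeff of u: P = 3
Result: 3/(u - 6) + 18/(u - 6)²


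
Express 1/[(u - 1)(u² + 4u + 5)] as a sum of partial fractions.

Cover-up at u = 1: A = 1/(1² + 4·1 + 5) = 1/10. Then B = -A = -1/10, C = -A·(4 + 1) = -1/2
Result: (1/10)/(u - 1) - ((1/10)u + 1/2)/(u² + 4u + 5)


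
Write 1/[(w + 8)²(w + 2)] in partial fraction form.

Cover-up at w=-2: C = 1/(-2 + 8)² = 1/36. Cover-up at w=-8: B = 1/(-8 + 2) = -1/6. Comparing w² coeff: A = -C = -1/36
Result: (-1/36)/(w + 8) - (1/6)/(w + 8)² + (1/36)/(w + 2)


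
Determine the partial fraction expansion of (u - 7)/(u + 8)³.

(u - 7) = P(u + 8)² + Q(u + 8) + R. At u = -8: R = 1·(-8) - 7 = -15. Coefficients: P = 0, Q = 1
Result: 1/(u + 8)² - 15/(u + 8)³


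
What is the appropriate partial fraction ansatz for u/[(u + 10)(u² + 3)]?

Linear + irreducible quadratic: A/(u + 10) + (Bu + C)/(u² + 3)


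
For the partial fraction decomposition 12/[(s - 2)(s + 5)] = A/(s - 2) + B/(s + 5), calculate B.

Cover-up at s = -5: B = 12/(-5 - 2) = -12/7


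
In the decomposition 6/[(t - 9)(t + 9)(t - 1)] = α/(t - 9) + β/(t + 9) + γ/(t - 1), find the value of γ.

Cover-up at t = 1: γ = 6/[(1 - 9)(1 + 9)] = 6/[(-8)(10)] = -6/80 = -3/40


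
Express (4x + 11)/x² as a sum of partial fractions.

(4x + 11) = Px + Q. At x = 0: Q = 4·0 + 11 = 11. Coeff of x: P = 4
Result: 4/x + 11/x²


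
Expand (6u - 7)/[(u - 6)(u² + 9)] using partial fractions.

At u=6: P = (6·6 - 7)/(6² + 9) = 29/45. Q = -P = -29/45, R = 6 - 6·P = 32/15
Result: (29/45)/(u - 6) - ((29/45)u - 32/15)/(u² + 9)


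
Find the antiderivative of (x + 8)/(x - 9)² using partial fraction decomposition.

Decompose: P = 1, Q = 1·9 + 8 = 17, so (x + 8)/(x - 9)² = 1/(x - 9) + 17/(x - 9)². Integrate: ∫ P/(x - 9) dx = ln|(x - 9)|; ∫ Q/(x - 9)² dx = -17/(x - 9). Sum: ln|(x - 9)| - 17/(x - 9) + C


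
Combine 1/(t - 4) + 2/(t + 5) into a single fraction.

Common denominator (t - 4)(t + 5). Numerator: 1(t + 5) + 2(t - 4) = (t + 5) + (2t - 8) = 3t - 3
Result: (3t - 3)/[(t - 4)(t + 5)]


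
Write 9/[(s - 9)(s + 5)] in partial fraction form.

9/(s - 9)(s + 5) = A/(s - 9) + B/(s + 5). A = 9/(9 + 5) = 9/14, B = 9/(-5 - 9) = -9/14
Result: (9/14)/(s - 9) - (9/14)/(s + 5)


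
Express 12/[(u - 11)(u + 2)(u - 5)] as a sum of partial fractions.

Using cover-up method: P = 2/13, Q = 12/91, R = -2/7
Result: (2/13)/(u - 11) + (12/91)/(u + 2) - (2/7)/(u - 5)


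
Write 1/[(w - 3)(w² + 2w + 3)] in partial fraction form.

Cover-up at w = 3: P = 1/(3² + 2·3 + 3) = 1/18. Then Q = -P = -1/18, R = -P·(2 + 3) = -5/18
Result: (1/18)/(w - 3) - ((1/18)w + 5/18)/(w² + 2w + 3)


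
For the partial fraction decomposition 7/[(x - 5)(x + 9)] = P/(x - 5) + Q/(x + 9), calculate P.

Cover-up at x = 5: P = 7/(5 + 9) = 7/14 = 1/2


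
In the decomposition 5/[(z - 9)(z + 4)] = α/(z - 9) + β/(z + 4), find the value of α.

Cover-up at z = 9: α = 5/(9 + 4) = 5/13


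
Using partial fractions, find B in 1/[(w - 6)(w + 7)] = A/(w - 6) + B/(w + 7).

Cover-up at w = -7: B = 1/(-7 - 6) = -1/13


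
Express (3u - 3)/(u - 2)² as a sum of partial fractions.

(3u - 3) = P(u - 2) + Q. At u = 2: Q = 3·2 - 3 = 3. Coeff of u: P = 3
Result: 3/(u - 2) + 3/(u - 2)²


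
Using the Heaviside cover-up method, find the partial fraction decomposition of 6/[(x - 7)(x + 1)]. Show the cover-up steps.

Cover (x - 7): set x=7, get α = 6/(7 + 1) = 3/4. Cover (x + 1): set x=-1, get β = 6/(-1 - 7) = -3/4.
Result: (3/4)/(x - 7) - (3/4)/(x + 1)


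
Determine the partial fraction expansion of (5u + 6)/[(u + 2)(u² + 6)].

At u=-2: P = (5·(-2) + 6)/((-2)² + 6) = -2/5. Q = -P = 2/5, R = 5 - (-2)·P = 21/5
Result: (-2/5)/(u + 2) + ((2/5)u + 21/5)/(u² + 6)


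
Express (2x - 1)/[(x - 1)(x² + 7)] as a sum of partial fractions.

At x=1: P = (2·1 - 1)/(1² + 7) = 1/8. Q = -P = -1/8, R = 2 - 1·P = 15/8
Result: (1/8)/(x - 1) - ((1/8)x - 15/8)/(x² + 7)


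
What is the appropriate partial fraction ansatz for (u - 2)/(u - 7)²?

Repeated linear factor: P/(u - 7) + Q/(u - 7)²


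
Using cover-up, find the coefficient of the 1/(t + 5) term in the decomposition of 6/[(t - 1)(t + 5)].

Cover (t + 5), set t=-5: 6/((t - 1) at t=-5) = 6/(-6) = -1


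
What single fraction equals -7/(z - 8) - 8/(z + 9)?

Common denominator (z - 8)(z + 9). Numerator: -7(z + 9) - 8(z - 8) = (-7z - 63) - (8z - 64) = -15z + 1
Result: (-15z + 1)/[(z - 8)(z + 9)]


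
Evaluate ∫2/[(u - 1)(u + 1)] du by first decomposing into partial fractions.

Decompose: 2/[(u - 1)(u + 1)] = 1/(u - 1) - 1/(u + 1). Integrate each term: ln|(u - 1)| - ln|(u + 1)| + C


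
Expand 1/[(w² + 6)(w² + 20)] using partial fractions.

Coefficient matching gives α = γ = 0, β = 1/(20-6) = 1/14, δ = -β = -1/14
Result: (1/14)/(w² + 6) - (1/14)/(w² + 20)


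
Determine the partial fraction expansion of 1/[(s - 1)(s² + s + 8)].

Cover-up at s = 1: α = 1/(1² + 1·1 + 8) = 1/10. Then β = -α = -1/10, γ = -α·(1 + 1) = -1/5
Result: (1/10)/(s - 1) - ((1/10)s + 1/5)/(s² + s + 8)


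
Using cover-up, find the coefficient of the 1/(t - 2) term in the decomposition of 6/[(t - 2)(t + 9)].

Cover (t - 2), set t=2: 6/((t + 9) at t=2) = 6/(11) = 6/11


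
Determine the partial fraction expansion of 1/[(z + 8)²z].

Cover-up at z=0: γ = 1/(0 + 8)² = 1/64. Cover-up at z=-8: β = 1/(-8 - 0) = -1/8. Comparing z² coeff: α = -γ = -1/64
Result: (-1/64)/(z + 8) - (1/8)/(z + 8)² + (1/64)/z


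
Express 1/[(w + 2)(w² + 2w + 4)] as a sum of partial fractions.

Cover-up at w = -2: α = 1/((-2)² + 2·(-2) + 4) = 1/4. Then β = -α = -1/4, γ = -α·(2 - 2) = 0
Result: (1/4)/(w + 2) - ((1/4)w)/(w² + 2w + 4)


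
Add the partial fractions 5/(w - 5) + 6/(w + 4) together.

Common denominator (w - 5)(w + 4). Numerator: 5(w + 4) + 6(w - 5) = (5w + 20) + (6w - 30) = 11w - 10
Result: (11w - 10)/[(w - 5)(w + 4)]


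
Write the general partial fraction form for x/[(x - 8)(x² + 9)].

Linear + irreducible quadratic: A/(x - 8) + (Bx + C)/(x² + 9)


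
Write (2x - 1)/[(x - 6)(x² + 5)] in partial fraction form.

At x=6: α = (2·6 - 1)/(6² + 5) = 11/41. β = -α = -11/41, γ = 2 - 6·α = 16/41
Result: (11/41)/(x - 6) - ((11/41)x - 16/41)/(x² + 5)


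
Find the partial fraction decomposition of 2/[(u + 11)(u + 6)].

2/(u + 11)(u + 6) = A/(u + 11) + B/(u + 6). A = 2/(-11 + 6) = -2/5, B = 2/(-6 + 11) = 2/5
Result: (-2/5)/(u + 11) + (2/5)/(u + 6)


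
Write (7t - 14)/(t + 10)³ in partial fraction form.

(7t - 14) = P(t + 10)² + Q(t + 10) + R. At t = -10: R = 7·(-10) - 14 = -84. Coefficients: P = 0, Q = 7
Result: 7/(t + 10)² - 84/(t + 10)³


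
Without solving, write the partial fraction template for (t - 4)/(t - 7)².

Repeated linear factor: A/(t - 7) + B/(t - 7)²


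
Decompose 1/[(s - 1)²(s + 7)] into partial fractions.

Cover-up at s=-7: γ = 1/(-7 - 1)² = 1/64. Cover-up at s=1: β = 1/(1 + 7) = 1/8. Comparing s² coeff: α = -γ = -1/64
Result: (-1/64)/(s - 1) + (1/8)/(s - 1)² + (1/64)/(s + 7)


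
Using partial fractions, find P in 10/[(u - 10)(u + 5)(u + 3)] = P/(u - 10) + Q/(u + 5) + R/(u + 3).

Cover-up at u = 10: P = 10/[(10 + 5)(10 + 3)] = 10/[(15)(13)] = 10/195 = 2/39


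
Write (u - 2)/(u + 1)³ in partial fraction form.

(u - 2) = P(u + 1)² + Q(u + 1) + R. At u = -1: R = 1·(-1) - 2 = -3. Coefficients: P = 0, Q = 1
Result: 1/(u + 1)² - 3/(u + 1)³


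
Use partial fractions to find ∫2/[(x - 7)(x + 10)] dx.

Decompose: 2/[(x - 7)(x + 10)] = (2/17)/(x - 7) - (2/17)/(x + 10). Integrate each term: (2/17) ln|(x - 7)| - (2/17) ln|(x + 10)| + C


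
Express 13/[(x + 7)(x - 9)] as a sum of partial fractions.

13/(x + 7)(x - 9) = α/(x + 7) + β/(x - 9). α = 13/(-7 - 9) = -13/16, β = 13/(9 + 7) = 13/16
Result: (-13/16)/(x + 7) + (13/16)/(x - 9)


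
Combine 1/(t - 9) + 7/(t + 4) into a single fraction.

Common denominator (t - 9)(t + 4). Numerator: 1(t + 4) + 7(t - 9) = (t + 4) + (7t - 63) = 8t - 59
Result: (8t - 59)/[(t - 9)(t + 4)]


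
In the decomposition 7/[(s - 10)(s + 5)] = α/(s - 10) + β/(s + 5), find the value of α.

Cover-up at s = 10: α = 7/(10 + 5) = 7/15


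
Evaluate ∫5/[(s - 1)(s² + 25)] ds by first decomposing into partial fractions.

Cover-up at s=1: α = 5/(1²+25) = 5/26. Coeff matching: β = -5/26, γ = -5/26. Decomposition: (5/26)/(s - 1) - ((5/26)s + 5/26)/(s² + 25). Integrate: linear → ln, quadratic → (1/2)ln + arctan: (5/26) ln|(s - 1)| - (5/52) ln(s² + 25) - (1/26) arctan(s/5) + C


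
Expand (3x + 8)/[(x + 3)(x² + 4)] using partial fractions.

At x=-3: P = (3·(-3) + 8)/((-3)² + 4) = -1/13. Q = -P = 1/13, R = 3 - (-3)·P = 36/13
Result: (-1/13)/(x + 3) + ((1/13)x + 36/13)/(x² + 4)


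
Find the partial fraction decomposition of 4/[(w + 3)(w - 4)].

4/(w + 3)(w - 4) = P/(w + 3) + Q/(w - 4). P = 4/(-3 - 4) = -4/7, Q = 4/(4 + 3) = 4/7
Result: (-4/7)/(w + 3) + (4/7)/(w - 4)


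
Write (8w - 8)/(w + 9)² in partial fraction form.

(8w - 8) = P(w + 9) + Q. At w = -9: Q = 8·(-9) - 8 = -80. Coeff of w: P = 8
Result: 8/(w + 9) - 80/(w + 9)²


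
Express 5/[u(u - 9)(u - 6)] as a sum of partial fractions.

Using cover-up method: A = 5/54, B = 5/27, C = -5/18
Result: (5/54)/u + (5/27)/(u - 9) - (5/18)/(u - 6)


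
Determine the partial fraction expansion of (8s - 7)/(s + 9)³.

(8s - 7) = P(s + 9)² + Q(s + 9) + R. At s = -9: R = 8·(-9) - 7 = -79. Coefficients: P = 0, Q = 8
Result: 8/(s + 9)² - 79/(s + 9)³


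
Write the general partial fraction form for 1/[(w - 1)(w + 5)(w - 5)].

Three distinct linear factors: A/(w - 1) + B/(w + 5) + C/(w - 5)


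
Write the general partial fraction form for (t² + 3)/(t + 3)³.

Repeated linear factor (power 3): α/(t + 3) + β/(t + 3)² + γ/(t + 3)³


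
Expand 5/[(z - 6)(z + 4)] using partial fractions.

5/(z - 6)(z + 4) = P/(z - 6) + Q/(z + 4). P = 5/(6 + 4) = 1/2, Q = 5/(-4 - 6) = -1/2
Result: (1/2)/(z - 6) - (1/2)/(z + 4)


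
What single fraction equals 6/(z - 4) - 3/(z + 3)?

Common denominator (z - 4)(z + 3). Numerator: 6(z + 3) - 3(z - 4) = (6z + 18) - (3z - 12) = 3z + 30
Result: (3z + 30)/[(z - 4)(z + 3)]


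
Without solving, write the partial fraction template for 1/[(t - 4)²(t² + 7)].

Repeated linear + quadratic: P/(t - 4) + Q/(t - 4)² + (Rt + S)/(t² + 7)


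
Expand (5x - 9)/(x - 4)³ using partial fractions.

(5x - 9) = A(x - 4)² + B(x - 4) + C. At x = 4: C = 5·4 - 9 = 11. Coefficients: A = 0, B = 5
Result: 5/(x - 4)² + 11/(x - 4)³


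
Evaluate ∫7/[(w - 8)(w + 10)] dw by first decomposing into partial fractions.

Decompose: 7/[(w - 8)(w + 10)] = (7/18)/(w - 8) - (7/18)/(w + 10). Integrate each term: (7/18) ln|(w - 8)| - (7/18) ln|(w + 10)| + C


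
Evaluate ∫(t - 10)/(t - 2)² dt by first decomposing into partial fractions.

Decompose: P = 1, Q = 1·2 - 10 = -8, so (t - 10)/(t - 2)² = 1/(t - 2) - 8/(t - 2)². Integrate: ∫ P/(t - 2) dt = ln|(t - 2)|; ∫ Q/(t - 2)² dt = 8/(t - 2). Sum: ln|(t - 2)| + 8/(t - 2) + C


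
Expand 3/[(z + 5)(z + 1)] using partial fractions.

3/(z + 5)(z + 1) = A/(z + 5) + B/(z + 1). A = 3/(-5 + 1) = -3/4, B = 3/(-1 + 5) = 3/4
Result: (-3/4)/(z + 5) + (3/4)/(z + 1)


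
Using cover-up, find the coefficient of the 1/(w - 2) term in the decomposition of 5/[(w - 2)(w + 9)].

Cover (w - 2), set w=2: 5/((w + 9) at w=2) = 5/(11) = 5/11


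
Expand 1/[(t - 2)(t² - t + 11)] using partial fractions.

Cover-up at t = 2: α = 1/(2² - 1·2 + 11) = 1/13. Then β = -α = -1/13, γ = -α·(-1 + 2) = -1/13
Result: (1/13)/(t - 2) - ((1/13)t + 1/13)/(t² - t + 11)


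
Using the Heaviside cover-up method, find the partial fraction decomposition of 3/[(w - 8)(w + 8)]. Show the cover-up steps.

Cover (w - 8): set w=8, get α = 3/(8 + 8) = 3/16. Cover (w + 8): set w=-8, get β = 3/(-8 - 8) = -3/16.
Result: (3/16)/(w - 8) - (3/16)/(w + 8)


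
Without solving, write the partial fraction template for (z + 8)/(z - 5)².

Repeated linear factor: P/(z - 5) + Q/(z - 5)²


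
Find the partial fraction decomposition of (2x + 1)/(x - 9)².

(2x + 1) = P(x - 9) + Q. At x = 9: Q = 2·9 + 1 = 19. Coeff of x: P = 2
Result: 2/(x - 9) + 19/(x - 9)²


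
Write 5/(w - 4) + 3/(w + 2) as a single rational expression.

Common denominator (w - 4)(w + 2). Numerator: 5(w + 2) + 3(w - 4) = (5w + 10) + (3w - 12) = 8w - 2
Result: (8w - 2)/[(w - 4)(w + 2)]


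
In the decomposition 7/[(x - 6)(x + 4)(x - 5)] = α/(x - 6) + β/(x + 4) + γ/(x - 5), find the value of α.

Cover-up at x = 6: α = 7/[(6 + 4)(6 - 5)] = 7/[(10)(1)] = 7/10


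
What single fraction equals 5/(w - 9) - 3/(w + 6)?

Common denominator (w - 9)(w + 6). Numerator: 5(w + 6) - 3(w - 9) = (5w + 30) - (3w - 27) = 2w + 57
Result: (2w + 57)/[(w - 9)(w + 6)]


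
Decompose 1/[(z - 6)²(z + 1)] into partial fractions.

Cover-up at z=-1: C = 1/(-1 - 6)² = 1/49. Cover-up at z=6: B = 1/(6 + 1) = 1/7. Comparing z² coeff: A = -C = -1/49
Result: (-1/49)/(z - 6) + (1/7)/(z - 6)² + (1/49)/(z + 1)


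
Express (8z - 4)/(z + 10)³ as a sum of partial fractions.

(8z - 4) = A(z + 10)² + B(z + 10) + C. At z = -10: C = 8·(-10) - 4 = -84. Coefficients: A = 0, B = 8
Result: 8/(z + 10)² - 84/(z + 10)³


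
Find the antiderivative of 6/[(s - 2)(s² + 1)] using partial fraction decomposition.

Cover-up at s=2: α = 6/(2²+1) = 6/5. Coeff matching: β = -6/5, γ = -12/5. Decomposition: (6/5)/(s - 2) - ((6/5)s + 12/5)/(s² + 1). Integrate: linear → ln, quadratic → (1/2)ln + arctan: (6/5) ln|(s - 2)| - (3/5) ln(s² + 1) - (12/5) arctan(s) + C


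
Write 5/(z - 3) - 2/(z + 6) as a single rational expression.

Common denominator (z - 3)(z + 6). Numerator: 5(z + 6) - 2(z - 3) = (5z + 30) - (2z - 6) = 3z + 36
Result: (3z + 36)/[(z - 3)(z + 6)]


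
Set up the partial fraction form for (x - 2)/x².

Repeated linear factor: P/x + Q/x²


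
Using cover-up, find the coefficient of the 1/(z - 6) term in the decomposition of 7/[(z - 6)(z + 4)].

Cover (z - 6), set z=6: 7/((z + 4) at z=6) = 7/(10) = 7/10


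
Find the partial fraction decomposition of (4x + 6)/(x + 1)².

(4x + 6) = α(x + 1) + β. At x = -1: β = 4·(-1) + 6 = 2. Coeff of x: α = 4
Result: 4/(x + 1) + 2/(x + 1)²


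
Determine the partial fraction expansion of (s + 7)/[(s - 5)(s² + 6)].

At s=5: α = (1·5 + 7)/(5² + 6) = 12/31. β = -α = -12/31, γ = 1 - 5·α = -29/31
Result: (12/31)/(s - 5) - ((12/31)s + 29/31)/(s² + 6)


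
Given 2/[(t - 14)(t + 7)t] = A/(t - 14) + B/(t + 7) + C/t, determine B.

Cover-up at t = -7: B = 2/[(-7 - 14)(-7 - 0)] = 2/[(-21)(-7)] = 2/147


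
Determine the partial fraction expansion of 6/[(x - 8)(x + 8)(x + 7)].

Using cover-up method: P = 1/40, Q = 3/8, R = -2/5
Result: (1/40)/(x - 8) + (3/8)/(x + 8) - (2/5)/(x + 7)


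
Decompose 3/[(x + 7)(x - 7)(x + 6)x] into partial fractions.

Using Heaviside cover-up: (-3/98)/(x + 7) + (3/1274)/(x - 7) + (1/26)/(x + 6) - (1/98)/x


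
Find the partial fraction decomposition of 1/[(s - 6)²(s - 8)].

Cover-up at s=8: C = 1/(8 - 6)² = 1/4. Cover-up at s=6: B = 1/(6 - 8) = -1/2. Comparing s² coeff: A = -C = -1/4
Result: (-1/4)/(s - 6) - (1/2)/(s - 6)² + (1/4)/(s - 8)


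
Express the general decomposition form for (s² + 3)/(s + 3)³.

Repeated linear factor (power 3): α/(s + 3) + β/(s + 3)² + γ/(s + 3)³


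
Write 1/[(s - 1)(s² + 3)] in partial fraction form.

Cover-up at s = 1: P = 1/(1² + 3) = 1/4. Then Q = -P = -1/4, R = -P·(0 + 1) = -1/4
Result: (1/4)/(s - 1) - ((1/4)s + 1/4)/(s² + 3)


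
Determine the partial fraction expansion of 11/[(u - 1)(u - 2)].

11/(u - 1)(u - 2) = A/(u - 1) + B/(u - 2). A = 11/(1 - 2) = -11, B = 11/(2 - 1) = 11
Result: -11/(u - 1) + 11/(u - 2)


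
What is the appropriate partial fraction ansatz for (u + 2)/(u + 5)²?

Repeated linear factor: A/(u + 5) + B/(u + 5)²


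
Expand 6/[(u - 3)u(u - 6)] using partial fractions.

Using cover-up method: α = -2/3, β = 1/3, γ = 1/3
Result: (-2/3)/(u - 3) + (1/3)/u + (1/3)/(u - 6)


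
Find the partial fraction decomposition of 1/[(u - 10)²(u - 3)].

Cover-up at u=3: C = 1/(3 - 10)² = 1/49. Cover-up at u=10: B = 1/(10 - 3) = 1/7. Comparing u² coeff: A = -C = -1/49
Result: (-1/49)/(u - 10) + (1/7)/(u - 10)² + (1/49)/(u - 3)


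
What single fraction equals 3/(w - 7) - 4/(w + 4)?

Common denominator (w - 7)(w + 4). Numerator: 3(w + 4) - 4(w - 7) = (3w + 12) - (4w - 28) = -w + 40
Result: (-w + 40)/[(w - 7)(w + 4)]


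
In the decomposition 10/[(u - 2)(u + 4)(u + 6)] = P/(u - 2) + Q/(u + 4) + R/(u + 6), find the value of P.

Cover-up at u = 2: P = 10/[(2 + 4)(2 + 6)] = 10/[(6)(8)] = 10/48 = 5/24


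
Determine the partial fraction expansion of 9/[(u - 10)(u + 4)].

9/(u - 10)(u + 4) = P/(u - 10) + Q/(u + 4). P = 9/(10 + 4) = 9/14, Q = 9/(-4 - 10) = -9/14
Result: (9/14)/(u - 10) - (9/14)/(u + 4)


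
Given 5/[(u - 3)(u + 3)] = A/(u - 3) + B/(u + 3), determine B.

Cover-up at u = -3: B = 5/(-3 - 3) = -5/6


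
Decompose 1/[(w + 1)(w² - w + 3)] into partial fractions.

Cover-up at w = -1: P = 1/((-1)² - 1·(-1) + 3) = 1/5. Then Q = -P = -1/5, R = -P·(-1 - 1) = 2/5
Result: (1/5)/(w + 1) - ((1/5)w - 2/5)/(w² - w + 3)


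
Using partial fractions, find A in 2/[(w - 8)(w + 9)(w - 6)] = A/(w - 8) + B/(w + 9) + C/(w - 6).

Cover-up at w = 8: A = 2/[(8 + 9)(8 - 6)] = 2/[(17)(2)] = 2/34 = 1/17


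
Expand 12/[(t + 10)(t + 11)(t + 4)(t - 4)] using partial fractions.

Using Heaviside cover-up: (1/7)/(t + 10) - (4/35)/(t + 11) - (1/28)/(t + 4) + (1/140)/(t - 4)


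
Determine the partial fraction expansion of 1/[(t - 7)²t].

Cover-up at t=0: γ = 1/(0 - 7)² = 1/49. Cover-up at t=7: β = 1/(7 - 0) = 1/7. Comparing t² coeff: α = -γ = -1/49
Result: (-1/49)/(t - 7) + (1/7)/(t - 7)² + (1/49)/t


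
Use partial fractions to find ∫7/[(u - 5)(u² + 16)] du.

Cover-up at u=5: A = 7/(5²+16) = 7/41. Coeff matching: B = -7/41, C = -35/41. Decomposition: (7/41)/(u - 5) - ((7/41)u + 35/41)/(u² + 16). Integrate: linear → ln, quadratic → (1/2)ln + arctan: (7/41) ln|(u - 5)| - (7/82) ln(u² + 16) - (35/164) arctan(u/4) + C


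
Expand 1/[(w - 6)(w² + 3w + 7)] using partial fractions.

Cover-up at w = 6: P = 1/(6² + 3·6 + 7) = 1/61. Then Q = -P = -1/61, R = -P·(3 + 6) = -9/61
Result: (1/61)/(w - 6) - ((1/61)w + 9/61)/(w² + 3w + 7)


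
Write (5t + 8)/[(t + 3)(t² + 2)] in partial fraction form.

At t=-3: P = (5·(-3) + 8)/((-3)² + 2) = -7/11. Q = -P = 7/11, R = 5 - (-3)·P = 34/11
Result: (-7/11)/(t + 3) + ((7/11)t + 34/11)/(t² + 2)


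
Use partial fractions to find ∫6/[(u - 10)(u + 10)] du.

Decompose: 6/[(u - 10)(u + 10)] = (3/10)/(u - 10) - (3/10)/(u + 10). Integrate each term: (3/10) ln|(u - 10)| - (3/10) ln|(u + 10)| + C


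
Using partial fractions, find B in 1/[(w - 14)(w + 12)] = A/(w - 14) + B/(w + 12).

Cover-up at w = -12: B = 1/(-12 - 14) = -1/26


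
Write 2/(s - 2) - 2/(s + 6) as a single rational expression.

Common denominator (s - 2)(s + 6). Numerator: 2(s + 6) - 2(s - 2) = (2s + 12) - (2s - 4) = 16
Result: (16)/[(s - 2)(s + 6)]


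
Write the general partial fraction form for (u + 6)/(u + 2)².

Repeated linear factor: P/(u + 2) + Q/(u + 2)²


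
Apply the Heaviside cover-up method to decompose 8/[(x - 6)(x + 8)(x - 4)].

Cover (x - 6), x=6: A = 8/[(6 + 8)(6 - 4)] = 2/7. Cover (x + 8), x=-8: B = 8/[(-8 - 6)(-8 - 4)] = 1/21. Cover (x - 4), x=4: C = 8/[(4 - 6)(4 + 8)] = -1/3.
Result: (2/7)/(x - 6) + (1/21)/(x + 8) - (1/3)/(x - 4)


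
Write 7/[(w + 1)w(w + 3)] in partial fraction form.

Using cover-up method: P = -7/2, Q = 7/3, R = 7/6
Result: (-7/2)/(w + 1) + (7/3)/w + (7/6)/(w + 3)


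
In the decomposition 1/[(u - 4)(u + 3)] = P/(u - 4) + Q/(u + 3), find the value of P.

Cover-up at u = 4: P = 1/(4 + 3) = 1/7


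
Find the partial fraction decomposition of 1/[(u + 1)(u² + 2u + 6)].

Cover-up at u = -1: α = 1/((-1)² + 2·(-1) + 6) = 1/5. Then β = -α = -1/5, γ = -α·(2 - 1) = -1/5
Result: (1/5)/(u + 1) - ((1/5)u + 1/5)/(u² + 2u + 6)


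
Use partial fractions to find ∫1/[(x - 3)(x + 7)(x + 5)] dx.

Cover-up: P = 1/80, Q = 1/20, R = -1/16. Decomposition: (1/80)/(x - 3) + (1/20)/(x + 7) - (1/16)/(x + 5). Integrate each term: (1/80) ln|(x - 3)| + (1/20) ln|(x + 7)| - (1/16) ln|(x + 5)| + C


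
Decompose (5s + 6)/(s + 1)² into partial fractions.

(5s + 6) = α(s + 1) + β. At s = -1: β = 5·(-1) + 6 = 1. Coeff of s: α = 5
Result: 5/(s + 1) + 1/(s + 1)²


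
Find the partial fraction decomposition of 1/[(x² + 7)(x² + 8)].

Coefficient matching gives α = γ = 0, β = 1/(8-7) = 1, δ = -β = -1
Result: 1/(x² + 7) - 1/(x² + 8)


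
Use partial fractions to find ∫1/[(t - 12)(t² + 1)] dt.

Cover-up at t=12: α = 1/(12²+1) = 1/145. Coeff matching: β = -1/145, γ = -12/145. Decomposition: (1/145)/(t - 12) - ((1/145)t + 12/145)/(t² + 1). Integrate: linear → ln, quadratic → (1/2)ln + arctan: (1/145) ln|(t - 12)| - (1/290) ln(t² + 1) - (12/145) arctan(t) + C


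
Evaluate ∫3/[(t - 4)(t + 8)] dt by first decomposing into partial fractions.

Decompose: 3/[(t - 4)(t + 8)] = (1/4)/(t - 4) - (1/4)/(t + 8). Integrate each term: (1/4) ln|(t - 4)| - (1/4) ln|(t + 8)| + C


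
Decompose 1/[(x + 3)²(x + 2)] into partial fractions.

Cover-up at x=-2: γ = 1/(-2 + 3)² = 1. Cover-up at x=-3: β = 1/(-3 + 2) = -1. Comparing x² coeff: α = -γ = -1
Result: -1/(x + 3) - 1/(x + 3)² + 1/(x + 2)


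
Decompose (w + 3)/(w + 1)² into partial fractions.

(w + 3) = α(w + 1) + β. At w = -1: β = 1·(-1) + 3 = 2. Coeff of w: α = 1
Result: 1/(w + 1) + 2/(w + 1)²


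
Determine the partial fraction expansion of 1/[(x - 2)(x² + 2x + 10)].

Cover-up at x = 2: α = 1/(2² + 2·2 + 10) = 1/18. Then β = -α = -1/18, γ = -α·(2 + 2) = -2/9
Result: (1/18)/(x - 2) - ((1/18)x + 2/9)/(x² + 2x + 10)


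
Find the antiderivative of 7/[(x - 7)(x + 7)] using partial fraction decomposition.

Decompose: 7/[(x - 7)(x + 7)] = (1/2)/(x - 7) - (1/2)/(x + 7). Integrate each term: (1/2) ln|(x - 7)| - (1/2) ln|(x + 7)| + C


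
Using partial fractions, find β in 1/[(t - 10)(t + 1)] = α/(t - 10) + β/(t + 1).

Cover-up at t = -1: β = 1/(-1 - 10) = -1/11


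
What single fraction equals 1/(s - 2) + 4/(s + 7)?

Common denominator (s - 2)(s + 7). Numerator: 1(s + 7) + 4(s - 2) = (s + 7) + (4s - 8) = 5s - 1
Result: (5s - 1)/[(s - 2)(s + 7)]


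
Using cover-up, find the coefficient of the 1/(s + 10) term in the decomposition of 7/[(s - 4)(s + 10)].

Cover (s + 10), set s=-10: 7/((s - 4) at s=-10) = 7/(-14) = -1/2


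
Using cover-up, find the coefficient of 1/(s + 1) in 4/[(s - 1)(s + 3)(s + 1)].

Cover (s + 1), set s=-1: 4/[(-1 - 1)(-1 + 3)] = -1


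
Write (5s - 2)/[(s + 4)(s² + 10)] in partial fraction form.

At s=-4: P = (5·(-4) - 2)/((-4)² + 10) = -11/13. Q = -P = 11/13, R = 5 - (-4)·P = 21/13
Result: (-11/13)/(s + 4) + ((11/13)s + 21/13)/(s² + 10)


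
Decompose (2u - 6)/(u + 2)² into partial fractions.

(2u - 6) = α(u + 2) + β. At u = -2: β = 2·(-2) - 6 = -10. Coeff of u: α = 2
Result: 2/(u + 2) - 10/(u + 2)²


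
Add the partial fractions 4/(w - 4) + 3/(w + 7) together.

Common denominator (w - 4)(w + 7). Numerator: 4(w + 7) + 3(w - 4) = (4w + 28) + (3w - 12) = 7w + 16
Result: (7w + 16)/[(w - 4)(w + 7)]


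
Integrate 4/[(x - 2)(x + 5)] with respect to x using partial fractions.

Decompose: 4/[(x - 2)(x + 5)] = (4/7)/(x - 2) - (4/7)/(x + 5). Integrate each term: (4/7) ln|(x - 2)| - (4/7) ln|(x + 5)| + C


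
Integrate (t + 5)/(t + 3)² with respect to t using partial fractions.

Decompose: α = 1, β = 1·(-3) + 5 = 2, so (t + 5)/(t + 3)² = 1/(t + 3) + 2/(t + 3)². Integrate: ∫ α/(t + 3) dt = ln|(t + 3)|; ∫ β/(t + 3)² dt = -2/(t + 3). Sum: ln|(t + 3)| - 2/(t + 3) + C


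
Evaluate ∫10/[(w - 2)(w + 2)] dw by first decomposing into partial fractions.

Decompose: 10/[(w - 2)(w + 2)] = (5/2)/(w - 2) - (5/2)/(w + 2). Integrate each term: (5/2) ln|(w - 2)| - (5/2) ln|(w + 2)| + C


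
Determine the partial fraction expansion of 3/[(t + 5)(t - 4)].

3/(t + 5)(t - 4) = α/(t + 5) + β/(t - 4). α = 3/(-5 - 4) = -1/3, β = 3/(4 + 5) = 1/3
Result: (-1/3)/(t + 5) + (1/3)/(t - 4)


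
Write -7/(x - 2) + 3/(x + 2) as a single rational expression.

Common denominator (x - 2)(x + 2). Numerator: -7(x + 2) + 3(x - 2) = (-7x - 14) + (3x - 6) = -4x - 20
Result: (-4x - 20)/[(x - 2)(x + 2)]


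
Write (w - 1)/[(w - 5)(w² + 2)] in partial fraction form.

At w=5: α = (1·5 - 1)/(5² + 2) = 4/27. β = -α = -4/27, γ = 1 - 5·α = 7/27
Result: (4/27)/(w - 5) - ((4/27)w - 7/27)/(w² + 2)


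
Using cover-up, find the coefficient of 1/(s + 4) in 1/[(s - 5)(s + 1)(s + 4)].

Cover (s + 4), set s=-4: 1/[(-4 - 5)(-4 + 1)] = 1/27


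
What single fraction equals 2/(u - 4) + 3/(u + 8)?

Common denominator (u - 4)(u + 8). Numerator: 2(u + 8) + 3(u - 4) = (2u + 16) + (3u - 12) = 5u + 4
Result: (5u + 4)/[(u - 4)(u + 8)]


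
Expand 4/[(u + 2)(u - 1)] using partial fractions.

4/(u + 2)(u - 1) = α/(u + 2) + β/(u - 1). α = 4/(-2 - 1) = -4/3, β = 4/(1 + 2) = 4/3
Result: (-4/3)/(u + 2) + (4/3)/(u - 1)


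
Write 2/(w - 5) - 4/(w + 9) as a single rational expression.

Common denominator (w - 5)(w + 9). Numerator: 2(w + 9) - 4(w - 5) = (2w + 18) - (4w - 20) = -2w + 38
Result: (-2w + 38)/[(w - 5)(w + 9)]


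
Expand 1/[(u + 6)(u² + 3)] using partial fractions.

Cover-up at u = -6: P = 1/((-6)² + 3) = 1/39. Then Q = -P = -1/39, R = -P·(0 - 6) = 2/13
Result: (1/39)/(u + 6) - ((1/39)u - 2/13)/(u² + 3)


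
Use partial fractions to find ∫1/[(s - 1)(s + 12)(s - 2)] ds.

Cover-up: P = -1/13, Q = 1/182, R = 1/14. Decomposition: (-1/13)/(s - 1) + (1/182)/(s + 12) + (1/14)/(s - 2). Integrate each term: (-1/13) ln|(s - 1)| + (1/182) ln|(s + 12)| + (1/14) ln|(s - 2)| + C
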